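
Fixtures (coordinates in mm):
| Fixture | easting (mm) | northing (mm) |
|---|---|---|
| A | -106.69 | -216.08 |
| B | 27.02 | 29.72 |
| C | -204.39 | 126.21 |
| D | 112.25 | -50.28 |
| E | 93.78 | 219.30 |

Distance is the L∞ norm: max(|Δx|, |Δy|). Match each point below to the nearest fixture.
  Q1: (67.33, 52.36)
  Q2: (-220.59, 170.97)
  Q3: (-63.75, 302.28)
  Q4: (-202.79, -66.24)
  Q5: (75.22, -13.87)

Q1→B; Q2→C; Q3→E; Q4→A; Q5→D

Q1 at (67.33, 52.36):
  A: max(|-174.02|, |-268.44|) = 268.44 mm
  B: max(|-40.31|, |-22.64|) = 40.31 mm
  C: max(|-271.72|, |73.85|) = 271.72 mm
  D: max(|44.92|, |-102.64|) = 102.64 mm
  E: max(|26.45|, |166.94|) = 166.94 mm
  → nearest: B (40.31 mm)
Q2 at (-220.59, 170.97):
  A: max(|113.90|, |-387.05|) = 387.05 mm
  B: max(|247.61|, |-141.25|) = 247.61 mm
  C: max(|16.20|, |-44.76|) = 44.76 mm
  D: max(|332.84|, |-221.25|) = 332.84 mm
  E: max(|314.37|, |48.33|) = 314.37 mm
  → nearest: C (44.76 mm)
Q3 at (-63.75, 302.28):
  A: max(|-42.94|, |-518.36|) = 518.36 mm
  B: max(|90.77|, |-272.56|) = 272.56 mm
  C: max(|-140.64|, |-176.07|) = 176.07 mm
  D: max(|176.00|, |-352.56|) = 352.56 mm
  E: max(|157.53|, |-82.98|) = 157.53 mm
  → nearest: E (157.53 mm)
Q4 at (-202.79, -66.24):
  A: max(|96.10|, |-149.84|) = 149.84 mm
  B: max(|229.81|, |95.96|) = 229.81 mm
  C: max(|-1.60|, |192.45|) = 192.45 mm
  D: max(|315.04|, |15.96|) = 315.04 mm
  E: max(|296.57|, |285.54|) = 296.57 mm
  → nearest: A (149.84 mm)
Q5 at (75.22, -13.87):
  A: max(|-181.91|, |-202.21|) = 202.21 mm
  B: max(|-48.20|, |43.59|) = 48.20 mm
  C: max(|-279.61|, |140.08|) = 279.61 mm
  D: max(|37.03|, |-36.41|) = 37.03 mm
  E: max(|18.56|, |233.17|) = 233.17 mm
  → nearest: D (37.03 mm)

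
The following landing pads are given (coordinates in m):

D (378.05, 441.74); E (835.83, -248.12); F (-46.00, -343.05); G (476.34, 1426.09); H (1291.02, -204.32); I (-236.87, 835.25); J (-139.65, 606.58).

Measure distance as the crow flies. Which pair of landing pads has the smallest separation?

I and J

Pairwise distances:
D–E: 827.93 m
D–F: 892.03 m
D–G: 989.25 m
D–H: 1118.44 m
D–I: 730.05 m
D–J: 543.31 m
E–F: 886.92 m
E–G: 1712.37 m
E–H: 457.29 m
E–I: 1524.59 m
E–J: 1296.95 m
F–G: 1844.64 m
F–H: 1344.20 m
F–I: 1193.66 m
F–J: 954.24 m
G–H: 1822.62 m
G–I: 926.15 m
G–J: 1025.20 m
H–I: 1848.01 m
H–J: 1644.50 m
I–J: 248.48 m
Closest pair: I–J at 248.48 m.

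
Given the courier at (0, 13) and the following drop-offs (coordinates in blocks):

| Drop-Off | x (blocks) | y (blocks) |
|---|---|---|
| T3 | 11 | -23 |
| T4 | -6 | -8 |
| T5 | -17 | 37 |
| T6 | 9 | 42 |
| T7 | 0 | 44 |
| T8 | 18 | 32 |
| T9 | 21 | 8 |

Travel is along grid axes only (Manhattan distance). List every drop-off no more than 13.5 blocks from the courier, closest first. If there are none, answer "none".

none

Distances from (0, 13):
T3: 47 blocks
T4: 27 blocks
T5: 41 blocks
T6: 38 blocks
T7: 31 blocks
T8: 37 blocks
T9: 26 blocks
Threshold 13.5 blocks: none within range.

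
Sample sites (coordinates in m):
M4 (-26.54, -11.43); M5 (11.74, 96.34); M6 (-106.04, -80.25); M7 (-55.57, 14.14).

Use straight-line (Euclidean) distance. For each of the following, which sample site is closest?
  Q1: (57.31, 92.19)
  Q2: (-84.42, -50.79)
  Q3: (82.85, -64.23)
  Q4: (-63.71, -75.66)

Q1 at (57.31, 92.19):
  M4: 133.30 m
  M5: 45.76 m
  M6: 237.53 m
  M7: 137.24 m
  → nearest: M5 (45.76 m)
Q2 at (-84.42, -50.79):
  M4: 70.00 m
  M5: 175.77 m
  M6: 36.54 m
  M7: 71.05 m
  → nearest: M6 (36.54 m)
Q3 at (82.85, -64.23):
  M4: 121.47 m
  M5: 175.61 m
  M6: 189.57 m
  M7: 159.07 m
  → nearest: M4 (121.47 m)
Q4 at (-63.71, -75.66):
  M4: 74.21 m
  M5: 187.82 m
  M6: 42.58 m
  M7: 90.17 m
  → nearest: M6 (42.58 m)

Q1→M5; Q2→M6; Q3→M4; Q4→M6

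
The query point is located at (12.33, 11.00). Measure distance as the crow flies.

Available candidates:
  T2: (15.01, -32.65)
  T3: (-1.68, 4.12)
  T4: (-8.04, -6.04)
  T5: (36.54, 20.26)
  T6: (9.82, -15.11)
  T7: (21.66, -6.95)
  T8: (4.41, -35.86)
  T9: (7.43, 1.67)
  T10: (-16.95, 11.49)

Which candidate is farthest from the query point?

T8

Distances from (12.33, 11.00):
T2: √((2.68)² + (-43.65)²) = √(7.1824 + 1905.3225) = 43.73
T3: √((-14.01)² + (-6.88)²) = √(196.2801 + 47.3344) = 15.61
T4: √((-20.37)² + (-17.04)²) = √(414.9369 + 290.3616) = 26.56
T5: √((24.21)² + (9.26)²) = √(586.1241 + 85.7476) = 25.92
T6: √((-2.51)² + (-26.11)²) = √(6.3001 + 681.7321) = 26.23
T7: √((9.33)² + (-17.95)²) = √(87.0489 + 322.2025) = 20.23
T8: √((-7.92)² + (-46.86)²) = √(62.7264 + 2195.8596) = 47.52
T9: √((-4.90)² + (-9.33)²) = √(24.0100 + 87.0489) = 10.54
T10: √((-29.28)² + (0.49)²) = √(857.3184 + 0.2401) = 29.28
Maximum: T8 at 47.52.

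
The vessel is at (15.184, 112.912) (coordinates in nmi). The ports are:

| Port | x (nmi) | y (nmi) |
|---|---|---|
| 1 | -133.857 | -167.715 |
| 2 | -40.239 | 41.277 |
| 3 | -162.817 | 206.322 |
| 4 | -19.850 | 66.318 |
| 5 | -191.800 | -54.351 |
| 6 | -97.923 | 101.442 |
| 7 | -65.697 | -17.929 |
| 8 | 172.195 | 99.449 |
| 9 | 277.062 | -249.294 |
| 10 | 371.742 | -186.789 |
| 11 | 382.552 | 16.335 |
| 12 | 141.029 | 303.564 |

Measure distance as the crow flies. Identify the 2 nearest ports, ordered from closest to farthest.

Distances from (15.184, 112.912):
1: √((-149.041)² + (-280.627)²) = √(22213.21968 + 78751.51313) = 317.749 nmi
2: √((-55.423)² + (-71.635)²) = √(3071.70893 + 5131.57323) = 90.572 nmi
3: √((-178.001)² + (93.410)²) = √(31684.35600 + 8725.42810) = 201.022 nmi
4: √((-35.034)² + (-46.594)²) = √(1227.38116 + 2171.00084) = 58.296 nmi
5: √((-206.984)² + (-167.263)²) = √(42842.37626 + 27976.91117) = 266.119 nmi
6: √((-113.107)² + (-11.470)²) = √(12793.19345 + 131.56090) = 113.687 nmi
7: √((-80.881)² + (-130.841)²) = √(6541.73616 + 17119.36728) = 153.822 nmi
8: √((157.011)² + (-13.463)²) = √(24652.45412 + 181.25237) = 157.587 nmi
9: √((261.878)² + (-362.206)²) = √(68580.08688 + 131193.18644) = 446.960 nmi
10: √((356.558)² + (-299.701)²) = √(127133.60736 + 89820.68940) = 465.784 nmi
11: √((367.368)² + (-96.577)²) = √(134959.24742 + 9327.11693) = 379.850 nmi
12: √((125.845)² + (190.652)²) = √(15836.96402 + 36348.18510) = 228.441 nmi
Sorted: 4 (58.296 nmi) < 2 (90.572 nmi) < 6 (113.687 nmi) < 7 (153.822 nmi) < …

4, 2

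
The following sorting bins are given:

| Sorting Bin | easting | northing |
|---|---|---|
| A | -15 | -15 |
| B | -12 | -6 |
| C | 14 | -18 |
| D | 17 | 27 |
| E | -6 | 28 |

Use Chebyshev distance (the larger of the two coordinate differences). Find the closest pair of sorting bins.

Pairwise distances:
A–B: max(|3|, |9|) = 9
D–E: max(|-23|, |1|) = 23
B–C: max(|26|, |-12|) = 26
A–C: max(|29|, |-3|) = 29
B–D: max(|29|, |33|) = 33
B–E: max(|6|, |34|) = 34
A–D: max(|32|, |42|) = 42
A–E: max(|9|, |43|) = 43
C–D: max(|3|, |45|) = 45
C–E: max(|-20|, |46|) = 46
Closest pair: A–B at 9.

A and B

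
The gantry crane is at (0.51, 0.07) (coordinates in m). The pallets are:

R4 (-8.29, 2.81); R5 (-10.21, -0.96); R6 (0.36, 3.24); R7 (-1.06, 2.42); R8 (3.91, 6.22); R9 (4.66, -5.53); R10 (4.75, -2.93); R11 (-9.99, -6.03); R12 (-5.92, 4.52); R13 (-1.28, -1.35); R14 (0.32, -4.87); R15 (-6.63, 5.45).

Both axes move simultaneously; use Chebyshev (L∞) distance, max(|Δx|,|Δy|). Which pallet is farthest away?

R5

Distances from (0.51, 0.07):
R4: max(|-8.80|, |2.74|) = 8.80 m
R5: max(|-10.72|, |-1.03|) = 10.72 m
R6: max(|-0.15|, |3.17|) = 3.17 m
R7: max(|-1.57|, |2.35|) = 2.35 m
R8: max(|3.40|, |6.15|) = 6.15 m
R9: max(|4.15|, |-5.60|) = 5.60 m
R10: max(|4.24|, |-3.00|) = 4.24 m
R11: max(|-10.50|, |-6.10|) = 10.50 m
R12: max(|-6.43|, |4.45|) = 6.43 m
R13: max(|-1.79|, |-1.42|) = 1.79 m
R14: max(|-0.19|, |-4.94|) = 4.94 m
R15: max(|-7.14|, |5.38|) = 7.14 m
Maximum: R5 at 10.72 m.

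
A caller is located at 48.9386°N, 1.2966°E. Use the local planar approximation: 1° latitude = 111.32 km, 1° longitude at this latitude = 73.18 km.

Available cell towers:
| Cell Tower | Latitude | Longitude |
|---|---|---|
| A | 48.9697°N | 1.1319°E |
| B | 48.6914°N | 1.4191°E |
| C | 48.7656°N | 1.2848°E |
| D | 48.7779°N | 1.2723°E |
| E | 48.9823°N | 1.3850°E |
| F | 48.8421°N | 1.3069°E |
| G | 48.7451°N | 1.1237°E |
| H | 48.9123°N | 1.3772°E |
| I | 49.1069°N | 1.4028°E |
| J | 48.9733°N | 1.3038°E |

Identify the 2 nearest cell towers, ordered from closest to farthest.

Distances from 48.9386°N, 1.2966°E:
A: √((0.0311·111.32)² + (-0.1647·73.18)²) = √(11.985804 + 145.268686) = 12.5401 km
B: √((-0.2472·111.32)² + (0.1225·73.18)²) = √(757.257055 + 80.363157) = 28.9417 km
C: √((-0.1730·111.32)² + (-0.0118·73.18)²) = √(370.884430 + 0.745674) = 19.2777 km
D: √((-0.1607·111.32)² + (-0.0243·73.18)²) = √(320.020757 + 3.162258) = 17.9773 km
E: √((0.0437·111.32)² + (0.0884·73.18)²) = √(23.665150 + 41.849410) = 8.0941 km
F: √((-0.0965·111.32)² + (0.0103·73.18)²) = √(115.398728 + 0.568145) = 10.7688 km
G: √((-0.1935·111.32)² + (-0.1729·73.18)²) = √(463.989694 + 160.093905) = 24.9817 km
H: √((-0.0263·111.32)² + (0.0806·73.18)²) = √(8.571521 + 34.790037) = 6.5849 km
I: √((0.1683·111.32)² + (0.1062·73.18)²) = √(351.006070 + 60.399570) = 20.2831 km
J: √((0.0347·111.32)² + (0.0072·73.18)²) = √(14.921255 + 0.277619) = 3.8986 km
Sorted: J (3.8986 km) < H (6.5849 km) < E (8.0941 km) < F (10.7688 km) < …

J, H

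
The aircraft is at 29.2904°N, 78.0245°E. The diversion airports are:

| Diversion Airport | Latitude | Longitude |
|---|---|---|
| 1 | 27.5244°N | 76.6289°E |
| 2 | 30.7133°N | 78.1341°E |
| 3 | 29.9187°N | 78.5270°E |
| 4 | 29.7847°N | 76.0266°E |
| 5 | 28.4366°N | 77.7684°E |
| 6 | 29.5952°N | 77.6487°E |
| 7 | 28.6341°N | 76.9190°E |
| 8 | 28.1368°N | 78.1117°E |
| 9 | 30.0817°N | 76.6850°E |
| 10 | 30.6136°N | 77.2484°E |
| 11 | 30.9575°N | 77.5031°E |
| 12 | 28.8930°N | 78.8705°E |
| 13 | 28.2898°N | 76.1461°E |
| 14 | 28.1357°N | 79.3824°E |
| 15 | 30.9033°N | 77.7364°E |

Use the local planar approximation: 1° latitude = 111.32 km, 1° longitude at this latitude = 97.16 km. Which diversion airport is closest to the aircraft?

Distances from 29.2904°N, 78.0245°E:
1: 238.8189 km
2: 158.7548 km
3: 85.2972 km
4: 201.7642 km
5: 98.2482 km
6: 49.8442 km
7: 129.9025 km
8: 128.6979 km
9: 157.1539 km
10: 165.4779 km
11: 192.3717 km
12: 93.3459 km
13: 213.8112 km
14: 184.1991 km
15: 181.7169 km
Minimum: 6 at 49.8442 km.

6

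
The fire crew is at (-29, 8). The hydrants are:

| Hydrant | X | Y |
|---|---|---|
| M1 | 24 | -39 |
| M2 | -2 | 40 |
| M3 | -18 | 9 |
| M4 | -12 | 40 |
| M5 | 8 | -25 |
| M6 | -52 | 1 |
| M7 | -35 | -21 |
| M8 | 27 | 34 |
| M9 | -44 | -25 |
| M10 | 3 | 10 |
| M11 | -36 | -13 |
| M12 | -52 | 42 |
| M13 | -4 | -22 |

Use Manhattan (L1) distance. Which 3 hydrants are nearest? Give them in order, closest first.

M3, M11, M6

Distances from (-29, 8):
M1: 100
M2: 59
M3: 12
M4: 49
M5: 70
M6: 30
M7: 35
M8: 82
M9: 48
M10: 34
M11: 28
M12: 57
M13: 55
Sorted: M3 (12) < M11 (28) < M6 (30) < M10 (34) < M7 (35) < …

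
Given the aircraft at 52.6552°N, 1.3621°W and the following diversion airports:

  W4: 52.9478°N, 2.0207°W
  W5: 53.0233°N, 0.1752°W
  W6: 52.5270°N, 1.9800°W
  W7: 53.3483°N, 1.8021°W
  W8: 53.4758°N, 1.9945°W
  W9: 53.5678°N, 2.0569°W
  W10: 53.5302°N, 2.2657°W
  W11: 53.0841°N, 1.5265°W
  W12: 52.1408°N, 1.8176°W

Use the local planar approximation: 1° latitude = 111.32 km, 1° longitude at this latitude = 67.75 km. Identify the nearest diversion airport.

W6

Distances from 52.6552°N, 1.3621°W:
W4: √((0.2926·111.32)² + (-0.6586·67.75)²) = √(1060.950297 + 1990.957786) = 55.2441 km
W5: √((0.3681·111.32)² + (1.1869·67.75)²) = √(1679.105678 + 6466.166136) = 90.2512 km
W6: √((-0.1282·111.32)² + (-0.6179·67.75)²) = √(203.667834 + 1752.487744) = 44.2284 km
W7: √((0.6931·111.32)² + (-0.4400·67.75)²) = √(5953.031670 + 888.636100) = 82.7144 km
W8: √((0.8206·111.32)² + (-0.6324·67.75)²) = √(8344.674879 + 1835.702594) = 100.8979 km
W9: √((0.9126·111.32)² + (-0.6948·67.75)²) = √(10320.656510 + 2215.839085) = 111.9665 km
W10: √((0.8750·111.32)² + (-0.9036·67.75)²) = √(9487.734025 + 3747.753717) = 115.0456 km
W11: √((0.4289·111.32)² + (-0.1644·67.75)²) = √(2279.599158 + 124.057272) = 49.0271 km
W12: √((-0.5144·111.32)² + (-0.4555·67.75)²) = √(3279.052085 + 952.347315) = 65.0492 km
Minimum: W6 at 44.2284 km.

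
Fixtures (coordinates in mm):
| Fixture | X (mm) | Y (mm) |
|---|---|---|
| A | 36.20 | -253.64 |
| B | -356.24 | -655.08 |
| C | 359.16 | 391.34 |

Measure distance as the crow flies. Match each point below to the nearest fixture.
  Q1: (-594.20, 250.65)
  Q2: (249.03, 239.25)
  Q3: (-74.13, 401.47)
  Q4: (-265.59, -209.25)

Q1→A; Q2→C; Q3→C; Q4→A

Q1 at (-594.20, 250.65):
  A: 807.29 mm
  B: 936.47 mm
  C: 963.69 mm
  → nearest: A (807.29 mm)
Q2 at (249.03, 239.25):
  A: 536.88 mm
  B: 1079.90 mm
  C: 187.78 mm
  → nearest: C (187.78 mm)
Q3 at (-74.13, 401.47):
  A: 664.34 mm
  B: 1093.56 mm
  C: 433.41 mm
  → nearest: C (433.41 mm)
Q4 at (-265.59, -209.25):
  A: 305.04 mm
  B: 454.95 mm
  C: 866.61 mm
  → nearest: A (305.04 mm)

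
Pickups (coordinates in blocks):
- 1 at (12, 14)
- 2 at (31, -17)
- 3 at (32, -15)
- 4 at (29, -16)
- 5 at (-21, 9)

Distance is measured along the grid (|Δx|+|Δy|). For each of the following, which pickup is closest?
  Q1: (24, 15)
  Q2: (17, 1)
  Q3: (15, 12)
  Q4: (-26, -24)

Q1 at (24, 15):
  1: 13 blocks
  2: 39 blocks
  3: 38 blocks
  4: 36 blocks
  5: 51 blocks
  → nearest: 1 (13 blocks)
Q2 at (17, 1):
  1: 18 blocks
  2: 32 blocks
  3: 31 blocks
  4: 29 blocks
  5: 46 blocks
  → nearest: 1 (18 blocks)
Q3 at (15, 12):
  1: 5 blocks
  2: 45 blocks
  3: 44 blocks
  4: 42 blocks
  5: 39 blocks
  → nearest: 1 (5 blocks)
Q4 at (-26, -24):
  1: 76 blocks
  2: 64 blocks
  3: 67 blocks
  4: 63 blocks
  5: 38 blocks
  → nearest: 5 (38 blocks)

Q1→1; Q2→1; Q3→1; Q4→5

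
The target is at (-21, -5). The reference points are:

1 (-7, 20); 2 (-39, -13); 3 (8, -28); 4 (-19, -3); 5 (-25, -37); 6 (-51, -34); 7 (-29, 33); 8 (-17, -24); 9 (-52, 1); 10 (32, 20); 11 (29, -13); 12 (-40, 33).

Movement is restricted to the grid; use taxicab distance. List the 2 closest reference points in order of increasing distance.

4, 8

Distances from (-21, -5):
1: |14| + |25| = 14 + 25 = 39
2: |-18| + |-8| = 18 + 8 = 26
3: |29| + |-23| = 29 + 23 = 52
4: |2| + |2| = 2 + 2 = 4
5: |-4| + |-32| = 4 + 32 = 36
6: |-30| + |-29| = 30 + 29 = 59
7: |-8| + |38| = 8 + 38 = 46
8: |4| + |-19| = 4 + 19 = 23
9: |-31| + |6| = 31 + 6 = 37
10: |53| + |25| = 53 + 25 = 78
11: |50| + |-8| = 50 + 8 = 58
12: |-19| + |38| = 19 + 38 = 57
Sorted: 4 (4) < 8 (23) < 2 (26) < 5 (36) < …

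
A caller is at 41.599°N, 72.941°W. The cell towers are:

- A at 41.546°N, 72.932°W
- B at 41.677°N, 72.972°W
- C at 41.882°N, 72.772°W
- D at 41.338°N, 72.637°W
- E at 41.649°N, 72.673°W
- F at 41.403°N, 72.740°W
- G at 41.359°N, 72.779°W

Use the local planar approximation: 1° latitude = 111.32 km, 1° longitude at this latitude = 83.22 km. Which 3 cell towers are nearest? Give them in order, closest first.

A, B, E

Distances from 41.599°N, 72.941°W:
A: 5.947 km
B: 9.058 km
C: 34.500 km
D: 38.525 km
E: 22.987 km
F: 27.493 km
G: 29.926 km
Sorted: A (5.947 km) < B (9.058 km) < E (22.987 km) < F (27.493 km) < G (29.926 km) < …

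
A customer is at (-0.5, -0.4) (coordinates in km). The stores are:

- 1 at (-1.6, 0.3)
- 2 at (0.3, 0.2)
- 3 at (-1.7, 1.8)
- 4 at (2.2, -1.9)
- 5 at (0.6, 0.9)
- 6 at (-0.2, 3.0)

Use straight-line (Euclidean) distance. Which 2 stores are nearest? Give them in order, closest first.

Distances from (-0.5, -0.4):
1: √((-1.1)² + (0.7)²) = √(1.210 + 0.490) = 1.3 km
2: √((0.8)² + (0.6)²) = √(0.640 + 0.360) = 1.0 km
3: √((-1.2)² + (2.2)²) = √(1.440 + 4.840) = 2.5 km
4: √((2.7)² + (-1.5)²) = √(7.290 + 2.250) = 3.1 km
5: √((1.1)² + (1.3)²) = √(1.210 + 1.690) = 1.7 km
6: √((0.3)² + (3.4)²) = √(0.090 + 11.560) = 3.4 km
Sorted: 2 (1.0 km) < 1 (1.3 km) < 5 (1.7 km) < 3 (2.5 km) < …

2, 1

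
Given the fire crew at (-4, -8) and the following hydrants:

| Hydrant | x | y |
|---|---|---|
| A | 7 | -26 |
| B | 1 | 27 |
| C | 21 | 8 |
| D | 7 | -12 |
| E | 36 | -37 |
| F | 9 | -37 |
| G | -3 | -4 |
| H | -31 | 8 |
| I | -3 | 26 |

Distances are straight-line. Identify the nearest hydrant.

G

Distances from (-4, -8):
A: √((11)² + (-18)²) = √(121.000 + 324.000) = 21.1
B: √((5)² + (35)²) = √(25.000 + 1225.000) = 35.4
C: √((25)² + (16)²) = √(625.000 + 256.000) = 29.7
D: √((11)² + (-4)²) = √(121.000 + 16.000) = 11.7
E: √((40)² + (-29)²) = √(1600.000 + 841.000) = 49.4
F: √((13)² + (-29)²) = √(169.000 + 841.000) = 31.8
G: √((1)² + (4)²) = √(1.000 + 16.000) = 4.1
H: √((-27)² + (16)²) = √(729.000 + 256.000) = 31.4
I: √((1)² + (34)²) = √(1.000 + 1156.000) = 34.0
Minimum: G at 4.1.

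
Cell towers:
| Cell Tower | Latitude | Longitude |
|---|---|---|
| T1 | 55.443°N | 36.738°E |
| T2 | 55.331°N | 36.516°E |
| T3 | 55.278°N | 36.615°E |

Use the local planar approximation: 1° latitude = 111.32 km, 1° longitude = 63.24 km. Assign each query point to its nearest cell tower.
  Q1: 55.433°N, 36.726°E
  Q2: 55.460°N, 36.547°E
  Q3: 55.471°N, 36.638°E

Q1 at 55.433°N, 36.726°E:
  T1: 1.347 km
  T2: 17.473 km
  T3: 18.628 km
  → nearest: T1 (1.347 km)
Q2 at 55.460°N, 36.547°E:
  T1: 12.226 km
  T2: 14.493 km
  T3: 20.712 km
  → nearest: T1 (12.226 km)
Q3 at 55.471°N, 36.638°E:
  T1: 7.050 km
  T2: 17.390 km
  T3: 21.534 km
  → nearest: T1 (7.050 km)

Q1→T1; Q2→T1; Q3→T1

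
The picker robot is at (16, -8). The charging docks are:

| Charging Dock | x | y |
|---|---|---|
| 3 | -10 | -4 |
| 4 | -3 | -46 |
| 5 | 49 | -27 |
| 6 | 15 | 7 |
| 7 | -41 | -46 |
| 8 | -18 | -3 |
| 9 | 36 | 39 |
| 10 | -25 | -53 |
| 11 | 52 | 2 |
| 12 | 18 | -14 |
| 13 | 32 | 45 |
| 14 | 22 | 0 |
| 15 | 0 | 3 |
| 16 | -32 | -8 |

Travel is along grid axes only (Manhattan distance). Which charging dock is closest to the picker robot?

12

Distances from (16, -8):
3: |-26| + |4| = 26 + 4 = 30
4: |-19| + |-38| = 19 + 38 = 57
5: |33| + |-19| = 33 + 19 = 52
6: |-1| + |15| = 1 + 15 = 16
7: |-57| + |-38| = 57 + 38 = 95
8: |-34| + |5| = 34 + 5 = 39
9: |20| + |47| = 20 + 47 = 67
10: |-41| + |-45| = 41 + 45 = 86
11: |36| + |10| = 36 + 10 = 46
12: |2| + |-6| = 2 + 6 = 8
13: |16| + |53| = 16 + 53 = 69
14: |6| + |8| = 6 + 8 = 14
15: |-16| + |11| = 16 + 11 = 27
16: |-48| + |0| = 48 + 0 = 48
Minimum: 12 at 8.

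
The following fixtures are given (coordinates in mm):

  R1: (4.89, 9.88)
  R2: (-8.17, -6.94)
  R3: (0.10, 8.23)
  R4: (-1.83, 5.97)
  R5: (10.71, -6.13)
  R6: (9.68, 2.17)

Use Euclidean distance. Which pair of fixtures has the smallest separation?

R3 and R4

Pairwise distances:
R1–R2: 21.29 mm
R1–R3: 5.07 mm
R1–R4: 7.77 mm
R1–R5: 17.04 mm
R1–R6: 9.08 mm
R2–R3: 17.28 mm
R2–R4: 14.38 mm
R2–R5: 18.90 mm
R2–R6: 20.04 mm
R3–R4: 2.97 mm
R3–R5: 17.85 mm
R3–R6: 11.34 mm
R4–R5: 17.43 mm
R4–R6: 12.12 mm
R5–R6: 8.36 mm
Closest pair: R3–R4 at 2.97 mm.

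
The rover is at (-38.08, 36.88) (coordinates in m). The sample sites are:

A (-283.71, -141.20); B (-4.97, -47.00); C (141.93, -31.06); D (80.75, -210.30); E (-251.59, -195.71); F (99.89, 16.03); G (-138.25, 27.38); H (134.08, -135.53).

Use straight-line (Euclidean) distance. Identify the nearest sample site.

Distances from (-38.08, 36.88):
A: √((-245.63)² + (-178.08)²) = √(60334.0969 + 31712.4864) = 303.39 m
B: √((33.11)² + (-83.88)²) = √(1096.2721 + 7035.8544) = 90.18 m
C: √((180.01)² + (-67.94)²) = √(32403.6001 + 4615.8436) = 192.40 m
D: √((118.83)² + (-247.18)²) = √(14120.5689 + 61097.9524) = 274.26 m
E: √((-213.51)² + (-232.59)²) = √(45586.5201 + 54098.1081) = 315.73 m
F: √((137.97)² + (-20.85)²) = √(19035.7209 + 434.7225) = 139.54 m
G: √((-100.17)² + (-9.50)²) = √(10034.0289 + 90.2500) = 100.62 m
H: √((172.16)² + (-172.41)²) = √(29639.0656 + 29725.2081) = 243.65 m
Minimum: B at 90.18 m.

B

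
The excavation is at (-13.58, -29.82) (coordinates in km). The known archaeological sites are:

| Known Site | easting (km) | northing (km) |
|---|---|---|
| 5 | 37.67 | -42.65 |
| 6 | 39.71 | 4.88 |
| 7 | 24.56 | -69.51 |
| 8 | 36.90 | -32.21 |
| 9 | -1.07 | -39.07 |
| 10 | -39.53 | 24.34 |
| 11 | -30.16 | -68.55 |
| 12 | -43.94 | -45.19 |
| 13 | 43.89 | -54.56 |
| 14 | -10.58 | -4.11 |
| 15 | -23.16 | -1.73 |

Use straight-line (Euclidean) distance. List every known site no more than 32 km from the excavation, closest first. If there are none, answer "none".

Distances from (-13.58, -29.82):
5: √((51.25)² + (-12.83)²) = √(2626.5625 + 164.6089) = 52.83 km
6: √((53.29)² + (34.70)²) = √(2839.8241 + 1204.0900) = 63.59 km
7: √((38.14)² + (-39.69)²) = √(1454.6596 + 1575.2961) = 55.05 km
8: √((50.48)² + (-2.39)²) = √(2548.2304 + 5.7121) = 50.54 km
9: √((12.51)² + (-9.25)²) = √(156.5001 + 85.5625) = 15.56 km
10: √((-25.95)² + (54.16)²) = √(673.4025 + 2933.3056) = 60.06 km
11: √((-16.58)² + (-38.73)²) = √(274.8964 + 1500.0129) = 42.13 km
12: √((-30.36)² + (-15.37)²) = √(921.7296 + 236.2369) = 34.03 km
13: √((57.47)² + (-24.74)²) = √(3302.8009 + 612.0676) = 62.57 km
14: √((3.00)² + (25.71)²) = √(9.0000 + 661.0041) = 25.88 km
15: √((-9.58)² + (28.09)²) = √(91.7764 + 789.0481) = 29.68 km
Threshold 32 km: 9 (15.56 km), 14 (25.88 km), 15 (29.68 km) are within range.

9, 14, 15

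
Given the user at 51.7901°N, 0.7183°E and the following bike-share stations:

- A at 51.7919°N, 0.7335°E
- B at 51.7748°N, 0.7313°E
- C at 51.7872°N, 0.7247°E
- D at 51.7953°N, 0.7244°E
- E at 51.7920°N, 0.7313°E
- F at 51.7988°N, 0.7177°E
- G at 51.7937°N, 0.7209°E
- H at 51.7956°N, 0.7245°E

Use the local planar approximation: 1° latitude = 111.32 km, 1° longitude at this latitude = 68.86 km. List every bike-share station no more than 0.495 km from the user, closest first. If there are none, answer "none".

Distances from 51.7901°N, 0.7183°E:
A: 1.0657 km
B: 1.9241 km
C: 0.5463 km
D: 0.7152 km
E: 0.9198 km
F: 0.9694 km
G: 0.4389 km
H: 0.7464 km
Threshold 0.495 km: G (0.4389 km) is within range.

G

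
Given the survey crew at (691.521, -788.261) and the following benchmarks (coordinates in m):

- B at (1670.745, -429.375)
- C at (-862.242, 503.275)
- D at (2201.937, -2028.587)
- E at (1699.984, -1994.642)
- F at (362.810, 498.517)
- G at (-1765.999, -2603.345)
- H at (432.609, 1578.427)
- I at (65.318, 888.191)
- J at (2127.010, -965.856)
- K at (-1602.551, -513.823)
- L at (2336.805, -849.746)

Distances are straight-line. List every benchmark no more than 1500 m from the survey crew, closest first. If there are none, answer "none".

Distances from (691.521, -788.261):
B: √((979.224)² + (358.886)²) = √(958879.64218 + 128799.16100) = 1042.918 m
C: √((-1553.763)² + (1291.536)²) = √(2414179.46017 + 1668065.23930) = 2020.457 m
D: √((1510.416)² + (-1240.326)²) = √(2281356.49306 + 1538408.58628) = 1954.422 m
E: √((1008.463)² + (-1206.381)²) = √(1016997.62237 + 1455355.11716) = 1572.372 m
F: √((-328.711)² + (1286.778)²) = √(108050.92152 + 1655797.62128) = 1328.100 m
G: √((-2457.520)² + (-1815.084)²) = √(6039404.55040 + 3294529.92706) = 3055.149 m
H: √((-258.912)² + (2366.688)²) = √(67035.42374 + 5601212.08934) = 2380.808 m
I: √((-626.203)² + (1676.452)²) = √(392130.19721 + 2810491.30830) = 1789.587 m
J: √((1435.489)² + (-177.595)²) = √(2060628.66912 + 31539.98403) = 1446.433 m
K: √((-2294.072)² + (274.438)²) = √(5262766.34118 + 75316.21584) = 2310.429 m
L: √((1645.284)² + (-61.485)²) = √(2706959.44066 + 3780.40523) = 1646.432 m
Threshold 1500 m: B (1042.918 m), F (1328.100 m), J (1446.433 m) are within range.

B, F, J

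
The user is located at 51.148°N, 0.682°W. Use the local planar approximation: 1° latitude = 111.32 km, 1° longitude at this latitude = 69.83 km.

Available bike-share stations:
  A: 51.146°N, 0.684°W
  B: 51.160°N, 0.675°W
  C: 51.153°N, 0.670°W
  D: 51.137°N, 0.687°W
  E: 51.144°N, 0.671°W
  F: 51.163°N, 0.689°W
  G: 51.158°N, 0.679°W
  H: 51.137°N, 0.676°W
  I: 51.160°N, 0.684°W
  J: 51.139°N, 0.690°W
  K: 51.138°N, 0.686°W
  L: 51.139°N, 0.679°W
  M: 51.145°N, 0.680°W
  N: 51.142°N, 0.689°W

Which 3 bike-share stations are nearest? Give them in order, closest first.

Distances from 51.148°N, 0.682°W:
A: √((-0.002·111.32)² + (-0.002·69.83)²) = √(0.04957 + 0.01950) = 0.263 km
B: √((0.012·111.32)² + (0.007·69.83)²) = √(1.78447 + 0.23894) = 1.422 km
C: √((0.005·111.32)² + (0.012·69.83)²) = √(0.30980 + 0.70218) = 1.006 km
D: √((-0.011·111.32)² + (-0.005·69.83)²) = √(1.49945 + 0.12191) = 1.273 km
E: √((-0.004·111.32)² + (0.011·69.83)²) = √(0.19827 + 0.59002) = 0.888 km
F: √((0.015·111.32)² + (-0.007·69.83)²) = √(2.78823 + 0.23894) = 1.740 km
G: √((0.010·111.32)² + (0.003·69.83)²) = √(1.23921 + 0.04389) = 1.133 km
H: √((-0.011·111.32)² + (0.006·69.83)²) = √(1.49945 + 0.17554) = 1.294 km
I: √((0.012·111.32)² + (-0.002·69.83)²) = √(1.78447 + 0.01950) = 1.343 km
J: √((-0.009·111.32)² + (-0.008·69.83)²) = √(1.00376 + 0.31208) = 1.147 km
K: √((-0.010·111.32)² + (-0.004·69.83)²) = √(1.23921 + 0.07802) = 1.148 km
L: √((-0.009·111.32)² + (0.003·69.83)²) = √(1.00376 + 0.04389) = 1.024 km
M: √((-0.003·111.32)² + (0.002·69.83)²) = √(0.11153 + 0.01950) = 0.362 km
N: √((-0.006·111.32)² + (-0.007·69.83)²) = √(0.44612 + 0.23894) = 0.828 km
Sorted: A (0.263 km) < M (0.362 km) < N (0.828 km) < E (0.888 km) < C (1.006 km) < …

A, M, N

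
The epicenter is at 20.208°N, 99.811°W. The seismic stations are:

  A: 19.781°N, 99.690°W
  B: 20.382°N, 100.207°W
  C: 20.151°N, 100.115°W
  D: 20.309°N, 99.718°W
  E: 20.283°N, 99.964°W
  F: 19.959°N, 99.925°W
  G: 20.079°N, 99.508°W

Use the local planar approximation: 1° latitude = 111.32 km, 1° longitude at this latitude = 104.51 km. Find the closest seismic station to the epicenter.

D

Distances from 20.208°N, 99.811°W:
A: 49.187 km
B: 45.694 km
C: 32.398 km
D: 14.862 km
E: 18.038 km
F: 30.171 km
G: 34.770 km
Minimum: D at 14.862 km.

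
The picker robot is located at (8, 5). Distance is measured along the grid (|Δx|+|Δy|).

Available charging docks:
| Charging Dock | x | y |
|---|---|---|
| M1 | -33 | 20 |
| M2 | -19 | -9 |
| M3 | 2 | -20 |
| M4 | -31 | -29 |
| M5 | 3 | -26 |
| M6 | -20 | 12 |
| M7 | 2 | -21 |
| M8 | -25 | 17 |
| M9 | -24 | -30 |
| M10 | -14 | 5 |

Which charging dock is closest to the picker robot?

Distances from (8, 5):
M1: 56
M2: 41
M3: 31
M4: 73
M5: 36
M6: 35
M7: 32
M8: 45
M9: 67
M10: 22
Minimum: M10 at 22.

M10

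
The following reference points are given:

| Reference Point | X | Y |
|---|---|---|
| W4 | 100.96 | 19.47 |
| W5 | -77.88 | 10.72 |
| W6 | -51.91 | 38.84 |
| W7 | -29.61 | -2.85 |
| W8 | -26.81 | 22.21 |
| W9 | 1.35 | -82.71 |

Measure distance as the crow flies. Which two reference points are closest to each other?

Pairwise distances:
W4–W5: √((-178.84)² + (-8.75)²) = √(31983.7456 + 76.5625) = 179.05
W4–W6: √((-152.87)² + (19.37)²) = √(23369.2369 + 375.1969) = 154.09
W4–W7: √((-130.57)² + (-22.32)²) = √(17048.5249 + 498.1824) = 132.46
W4–W8: √((-127.77)² + (2.74)²) = √(16325.1729 + 7.5076) = 127.80
W4–W9: √((-99.61)² + (-102.18)²) = √(9922.1521 + 10440.7524) = 142.70
W5–W6: √((25.97)² + (28.12)²) = √(674.4409 + 790.7344) = 38.28
W5–W7: √((48.27)² + (-13.57)²) = √(2329.9929 + 184.1449) = 50.14
W5–W8: √((51.07)² + (11.49)²) = √(2608.1449 + 132.0201) = 52.35
W5–W9: √((79.23)² + (-93.43)²) = √(6277.3929 + 8729.1649) = 122.50
W6–W7: √((22.30)² + (-41.69)²) = √(497.2900 + 1738.0561) = 47.28
W6–W8: √((25.10)² + (-16.63)²) = √(630.0100 + 276.5569) = 30.11
W6–W9: √((53.26)² + (-121.55)²) = √(2836.6276 + 14774.4025) = 132.71
W7–W8: √((2.80)² + (25.06)²) = √(7.8400 + 628.0036) = 25.22
W7–W9: √((30.96)² + (-79.86)²) = √(958.5216 + 6377.6196) = 85.65
W8–W9: √((28.16)² + (-104.92)²) = √(792.9856 + 11008.2064) = 108.63
Closest pair: W7–W8 at 25.22.

W7 and W8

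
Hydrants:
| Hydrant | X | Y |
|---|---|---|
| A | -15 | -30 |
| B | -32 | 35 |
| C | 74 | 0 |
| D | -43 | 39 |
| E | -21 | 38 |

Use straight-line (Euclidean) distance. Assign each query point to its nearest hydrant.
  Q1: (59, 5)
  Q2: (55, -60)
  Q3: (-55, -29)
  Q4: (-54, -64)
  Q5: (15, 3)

Q1→C; Q2→C; Q3→A; Q4→A; Q5→A

Q1 at (59, 5):
  A: 81.9
  B: 95.8
  C: 15.8
  D: 107.5
  E: 86.5
  → nearest: C (15.8)
Q2 at (55, -60):
  A: 76.2
  B: 128.8
  C: 62.9
  D: 139.3
  E: 124.0
  → nearest: C (62.9)
Q3 at (-55, -29):
  A: 40.0
  B: 68.0
  C: 132.2
  D: 69.1
  E: 75.1
  → nearest: A (40.0)
Q4 at (-54, -64):
  A: 51.7
  B: 101.4
  C: 143.1
  D: 103.6
  E: 107.2
  → nearest: A (51.7)
Q5 at (15, 3):
  A: 44.6
  B: 56.9
  C: 59.1
  D: 68.3
  E: 50.2
  → nearest: A (44.6)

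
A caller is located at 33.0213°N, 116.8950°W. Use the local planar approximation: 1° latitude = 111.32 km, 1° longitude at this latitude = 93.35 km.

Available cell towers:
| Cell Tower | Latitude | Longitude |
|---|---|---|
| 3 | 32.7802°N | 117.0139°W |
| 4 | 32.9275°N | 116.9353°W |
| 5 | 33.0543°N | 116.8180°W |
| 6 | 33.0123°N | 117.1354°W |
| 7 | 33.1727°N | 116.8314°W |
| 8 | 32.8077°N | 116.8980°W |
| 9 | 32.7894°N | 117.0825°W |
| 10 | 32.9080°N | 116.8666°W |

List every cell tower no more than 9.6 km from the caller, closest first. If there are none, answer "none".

5

Distances from 33.0213°N, 116.8950°W:
3: 29.0438 km
4: 11.0988 km
5: 8.0723 km
6: 22.4637 km
7: 17.8690 km
8: 23.7796 km
9: 31.1894 km
10: 12.8882 km
Threshold 9.6 km: 5 (8.0723 km) is within range.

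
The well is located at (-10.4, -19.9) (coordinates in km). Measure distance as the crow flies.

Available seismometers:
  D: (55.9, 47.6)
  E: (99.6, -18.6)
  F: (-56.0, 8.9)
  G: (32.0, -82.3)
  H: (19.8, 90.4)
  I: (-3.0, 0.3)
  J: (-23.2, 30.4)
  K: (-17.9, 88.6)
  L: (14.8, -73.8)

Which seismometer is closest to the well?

Distances from (-10.4, -19.9):
D: √((66.3)² + (67.5)²) = √(4395.690 + 4556.250) = 94.6 km
E: √((110.0)² + (1.3)²) = √(12100.000 + 1.690) = 110.0 km
F: √((-45.6)² + (28.8)²) = √(2079.360 + 829.440) = 53.9 km
G: √((42.4)² + (-62.4)²) = √(1797.760 + 3893.760) = 75.4 km
H: √((30.2)² + (110.3)²) = √(912.040 + 12166.090) = 114.4 km
I: √((7.4)² + (20.2)²) = √(54.760 + 408.040) = 21.5 km
J: √((-12.8)² + (50.3)²) = √(163.840 + 2530.090) = 51.9 km
K: √((-7.5)² + (108.5)²) = √(56.250 + 11772.250) = 108.8 km
L: √((25.2)² + (-53.9)²) = √(635.040 + 2905.210) = 59.5 km
Minimum: I at 21.5 km.

I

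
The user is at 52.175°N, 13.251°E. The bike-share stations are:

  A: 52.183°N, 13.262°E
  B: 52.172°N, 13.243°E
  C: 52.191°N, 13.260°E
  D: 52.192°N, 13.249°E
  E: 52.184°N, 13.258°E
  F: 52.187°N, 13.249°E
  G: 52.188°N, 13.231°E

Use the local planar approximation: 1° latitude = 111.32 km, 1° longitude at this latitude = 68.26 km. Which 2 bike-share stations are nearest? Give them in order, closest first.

B, E

Distances from 52.175°N, 13.251°E:
A: √((0.008·111.32)² + (0.011·68.26)²) = √(0.79310 + 0.56379) = 1.165 km
B: √((-0.003·111.32)² + (-0.008·68.26)²) = √(0.11153 + 0.29820) = 0.640 km
C: √((0.016·111.32)² + (0.009·68.26)²) = √(3.17239 + 0.37741) = 1.884 km
D: √((0.017·111.32)² + (-0.002·68.26)²) = √(3.58133 + 0.01864) = 1.897 km
E: √((0.009·111.32)² + (0.007·68.26)²) = √(1.00376 + 0.22831) = 1.110 km
F: √((0.012·111.32)² + (-0.002·68.26)²) = √(1.78447 + 0.01864) = 1.343 km
G: √((0.013·111.32)² + (-0.020·68.26)²) = √(2.09427 + 1.86377) = 1.989 km
Sorted: B (0.640 km) < E (1.110 km) < A (1.165 km) < F (1.343 km) < …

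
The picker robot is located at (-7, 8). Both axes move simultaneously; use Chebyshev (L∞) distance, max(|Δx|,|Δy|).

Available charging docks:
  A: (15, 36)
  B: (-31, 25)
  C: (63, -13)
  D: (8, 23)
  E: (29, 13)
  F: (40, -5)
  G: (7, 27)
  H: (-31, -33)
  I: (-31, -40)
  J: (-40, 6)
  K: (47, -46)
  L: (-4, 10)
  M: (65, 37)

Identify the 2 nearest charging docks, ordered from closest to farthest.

Distances from (-7, 8):
A: max(|22|, |28|) = 28
B: max(|-24|, |17|) = 24
C: max(|70|, |-21|) = 70
D: max(|15|, |15|) = 15
E: max(|36|, |5|) = 36
F: max(|47|, |-13|) = 47
G: max(|14|, |19|) = 19
H: max(|-24|, |-41|) = 41
I: max(|-24|, |-48|) = 48
J: max(|-33|, |-2|) = 33
K: max(|54|, |-54|) = 54
L: max(|3|, |2|) = 3
M: max(|72|, |29|) = 72
Sorted: L (3) < D (15) < G (19) < B (24) < …

L, D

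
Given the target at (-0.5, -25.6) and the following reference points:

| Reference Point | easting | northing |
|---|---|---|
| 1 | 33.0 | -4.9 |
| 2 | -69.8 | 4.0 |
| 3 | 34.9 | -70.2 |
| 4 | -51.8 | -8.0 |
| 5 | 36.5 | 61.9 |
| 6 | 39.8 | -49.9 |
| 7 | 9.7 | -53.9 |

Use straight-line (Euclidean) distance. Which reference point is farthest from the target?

5

Distances from (-0.5, -25.6):
1: 39.4
2: 75.4
3: 56.9
4: 54.2
5: 95.0
6: 47.1
7: 30.1
Maximum: 5 at 95.0.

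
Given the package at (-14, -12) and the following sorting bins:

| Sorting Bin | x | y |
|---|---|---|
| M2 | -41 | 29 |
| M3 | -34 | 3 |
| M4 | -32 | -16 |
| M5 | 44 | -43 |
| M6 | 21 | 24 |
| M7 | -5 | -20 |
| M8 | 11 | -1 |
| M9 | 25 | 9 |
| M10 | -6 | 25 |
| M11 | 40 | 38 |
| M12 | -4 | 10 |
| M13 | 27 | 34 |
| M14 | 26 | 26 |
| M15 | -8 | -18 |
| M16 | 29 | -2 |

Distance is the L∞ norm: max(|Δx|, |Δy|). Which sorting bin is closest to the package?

M15

Distances from (-14, -12):
M2: max(|-27|, |41|) = 41
M3: max(|-20|, |15|) = 20
M4: max(|-18|, |-4|) = 18
M5: max(|58|, |-31|) = 58
M6: max(|35|, |36|) = 36
M7: max(|9|, |-8|) = 9
M8: max(|25|, |11|) = 25
M9: max(|39|, |21|) = 39
M10: max(|8|, |37|) = 37
M11: max(|54|, |50|) = 54
M12: max(|10|, |22|) = 22
M13: max(|41|, |46|) = 46
M14: max(|40|, |38|) = 40
M15: max(|6|, |-6|) = 6
M16: max(|43|, |10|) = 43
Minimum: M15 at 6.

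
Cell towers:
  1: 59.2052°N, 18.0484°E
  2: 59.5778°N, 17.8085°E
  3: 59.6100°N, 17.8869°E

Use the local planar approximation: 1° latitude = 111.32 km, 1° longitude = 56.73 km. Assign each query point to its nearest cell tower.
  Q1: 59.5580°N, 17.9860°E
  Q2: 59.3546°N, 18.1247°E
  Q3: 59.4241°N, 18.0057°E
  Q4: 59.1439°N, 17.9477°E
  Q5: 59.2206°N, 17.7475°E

Q1 at 59.5580°N, 17.9860°E:
  1: 39.4329 km
  2: 10.3080 km
  3: 8.0694 km
  → nearest: 3 (8.0694 km)
Q2 at 59.3546°N, 18.1247°E:
  1: 17.1853 km
  2: 30.6452 km
  3: 31.4693 km
  → nearest: 1 (17.1853 km)
Q3 at 59.4241°N, 18.0057°E:
  1: 24.4881 km
  2: 20.4426 km
  3: 21.7642 km
  → nearest: 2 (20.4426 km)
Q4 at 59.1439°N, 17.9477°E:
  1: 8.8995 km
  2: 48.9430 km
  3: 52.0008 km
  → nearest: 1 (8.8995 km)
Q5 at 59.2206°N, 17.7475°E:
  1: 17.1559 km
  2: 39.9138 km
  3: 44.0635 km
  → nearest: 1 (17.1559 km)

Q1→3; Q2→1; Q3→2; Q4→1; Q5→1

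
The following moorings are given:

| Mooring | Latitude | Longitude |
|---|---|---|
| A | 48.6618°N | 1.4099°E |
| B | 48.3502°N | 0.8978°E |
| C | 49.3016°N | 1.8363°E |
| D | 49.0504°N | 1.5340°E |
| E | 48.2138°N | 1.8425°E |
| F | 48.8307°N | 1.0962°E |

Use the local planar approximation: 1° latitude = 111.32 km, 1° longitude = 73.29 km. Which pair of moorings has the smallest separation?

Pairwise distances:
A–F: 29.7002 km
C–D: 35.6768 km
D–F: 40.3445 km
A–D: 44.2048 km
A–B: 51.1062 km
B–F: 55.4304 km
A–E: 59.0963 km
B–E: 70.8825 km
C–F: 75.4328 km
A–C: 77.7770 km
E–F: 87.7936 km
B–D: 90.8279 km
D–E: 95.8356 km
C–E: 121.0947 km
B–C: 126.2852 km
Closest pair: A–F at 29.7002 km.

A and F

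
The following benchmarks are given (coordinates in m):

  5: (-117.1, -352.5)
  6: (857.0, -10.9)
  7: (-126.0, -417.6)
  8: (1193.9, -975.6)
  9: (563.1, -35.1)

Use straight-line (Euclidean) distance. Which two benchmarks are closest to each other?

Pairwise distances:
5–6: √((974.1)² + (341.6)²) = √(948870.810 + 116690.560) = 1032.3 m
5–7: √((-8.9)² + (-65.1)²) = √(79.210 + 4238.010) = 65.7 m
5–8: √((1311.0)² + (-623.1)²) = √(1718721.000 + 388253.610) = 1451.5 m
5–9: √((680.2)² + (317.4)²) = √(462672.040 + 100742.760) = 750.6 m
6–7: √((-983.0)² + (-406.7)²) = √(966289.000 + 165404.890) = 1063.8 m
6–8: √((336.9)² + (-964.7)²) = √(113501.610 + 930646.090) = 1021.8 m
6–9: √((-293.9)² + (-24.2)²) = √(86377.210 + 585.640) = 294.9 m
7–8: √((1319.9)² + (-558.0)²) = √(1742136.010 + 311364.000) = 1433.0 m
7–9: √((689.1)² + (382.5)²) = √(474858.810 + 146306.250) = 788.1 m
8–9: √((-630.8)² + (940.5)²) = √(397908.640 + 884540.250) = 1132.5 m
Closest pair: 5–7 at 65.7 m.

5 and 7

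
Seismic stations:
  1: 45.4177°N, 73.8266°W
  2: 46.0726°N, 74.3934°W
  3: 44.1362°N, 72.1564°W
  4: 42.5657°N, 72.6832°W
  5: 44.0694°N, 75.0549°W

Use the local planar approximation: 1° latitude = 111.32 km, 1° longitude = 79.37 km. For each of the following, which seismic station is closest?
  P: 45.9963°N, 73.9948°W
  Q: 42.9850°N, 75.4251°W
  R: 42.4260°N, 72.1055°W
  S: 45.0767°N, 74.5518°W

P at 45.9963°N, 73.9948°W:
  1: √((-0.5786·111.32)² + (0.1682·79.37)²) = √(4148.616153 + 178.223408) = 65.7787 km
  2: √((0.0763·111.32)² + (-0.3986·79.37)²) = √(72.143211 + 1000.892303) = 32.7572 km
  3: √((-1.8601·111.32)² + (1.8384·79.37)²) = √(42876.465848 + 21290.839365) = 253.3127 km
  4: √((-3.4306·111.32)² + (1.3116·79.37)²) = √(145843.326641 + 10837.162277) = 395.8289 km
  5: √((-1.9269·111.32)² + (-1.0601·79.37)²) = √(46011.325938 + 7079.562654) = 230.4146 km
  → nearest: 2 (32.7572 km)
Q at 42.9850°N, 75.4251°W:
  1: √((2.4327·111.32)² + (1.5985·79.37)²) = √(73337.061689 + 16096.744173) = 299.0549 km
  2: √((3.0876·111.32)² + (1.0317·79.37)²) = √(118137.685972 + 6705.321745) = 353.3313 km
  3: √((1.1512·111.32)² + (3.2687·79.37)²) = √(16422.828482 + 67307.411165) = 289.3618 km
  4: √((-0.4193·111.32)² + (2.7419·79.37)²) = √(2178.693412 + 47360.467831) = 222.5739 km
  5: √((1.0844·111.32)² + (0.3702·79.37)²) = √(14572.209729 + 863.347408) = 124.2399 km
  → nearest: 5 (124.2399 km)
R at 42.4260°N, 72.1055°W:
  1: √((2.9917·111.32)² + (-1.7211·79.37)²) = √(110913.006603 + 18660.572766) = 359.9633 km
  2: √((3.6466·111.32)² + (-2.2879·79.37)²) = √(164786.887403 + 32975.154362) = 444.7044 km
  3: √((1.7102·111.32)² + (-0.0509·79.37)²) = √(36244.340313 + 16.321059) = 190.4223 km
  4: √((0.1397·111.32)² + (-0.5777·79.37)²) = √(241.846166 + 2102.410397) = 48.4175 km
  5: √((1.6434·111.32)² + (-2.9494·79.37)²) = √(33468.246624 + 54799.943717) = 297.0996 km
  → nearest: 4 (48.4175 km)
S at 45.0767°N, 74.5518°W:
  1: √((0.3410·111.32)² + (0.7252·79.37)²) = √(1440.970710 + 3313.052756) = 68.9494 km
  2: √((0.9959·111.32)² + (0.1584·79.37)²) = √(12290.735144 + 158.060414) = 111.5742 km
  3: √((-0.9405·111.32)² + (2.3954·79.37)²) = √(10961.348737 + 36146.716344) = 217.0439 km
  4: √((-2.5110·111.32)² + (1.8686·79.37)²) = √(78133.957281 + 21996.088057) = 316.4333 km
  5: √((-1.0073·111.32)² + (-0.5031·79.37)²) = √(12573.728056 + 1594.488515) = 119.0303 km
  → nearest: 1 (68.9494 km)

P→2; Q→5; R→4; S→1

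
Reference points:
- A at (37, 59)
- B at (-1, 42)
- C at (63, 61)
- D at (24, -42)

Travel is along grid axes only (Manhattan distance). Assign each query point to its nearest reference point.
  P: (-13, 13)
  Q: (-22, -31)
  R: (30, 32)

P→B; Q→D; R→A

P at (-13, 13):
  A: |50| + |46| = 50 + 46 = 96
  B: |12| + |29| = 12 + 29 = 41
  C: |76| + |48| = 76 + 48 = 124
  D: |37| + |-55| = 37 + 55 = 92
  → nearest: B (41)
Q at (-22, -31):
  A: |59| + |90| = 59 + 90 = 149
  B: |21| + |73| = 21 + 73 = 94
  C: |85| + |92| = 85 + 92 = 177
  D: |46| + |-11| = 46 + 11 = 57
  → nearest: D (57)
R at (30, 32):
  A: |7| + |27| = 7 + 27 = 34
  B: |-31| + |10| = 31 + 10 = 41
  C: |33| + |29| = 33 + 29 = 62
  D: |-6| + |-74| = 6 + 74 = 80
  → nearest: A (34)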